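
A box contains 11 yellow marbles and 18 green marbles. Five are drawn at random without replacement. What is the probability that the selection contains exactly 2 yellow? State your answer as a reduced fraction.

2992/7917

Total number of selections: C(29,5) = 118755.
Selections with exactly 2 yellow: choose 2 of the 11 yellow and 3 of the 18 green, C(11,2)·C(18,3) = 55·816 = 44880.
Probability = 44880/118755 = 2992/7917.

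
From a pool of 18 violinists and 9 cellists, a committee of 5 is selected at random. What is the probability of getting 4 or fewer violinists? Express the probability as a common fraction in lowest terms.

4009/4485

There are C(27,5) = 80730 ways to choose the 5.
Favorable selections (4 or fewer violinists): C(18,0)·C(9,5) + C(18,1)·C(9,4) + C(18,2)·C(9,3) + C(18,3)·C(9,2) + C(18,4)·C(9,1) = 126 + 2268 + 12852 + 29376 + 27540 = 72162.
Probability = 72162/80730 = 4009/4485.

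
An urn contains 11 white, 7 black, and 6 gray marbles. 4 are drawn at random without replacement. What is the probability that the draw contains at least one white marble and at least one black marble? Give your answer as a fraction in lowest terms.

49/69

There are C(24,4) = 10626 possible draws.
By inclusion-exclusion on the complements, draws missing all white or all black: C(13,4) + C(17,4) − C(6,4) = 715 + 2380 − 15 = 3080.
So draws with at least one of each: 10626 − 3080 = 7546, probability 7546/10626 = 49/69.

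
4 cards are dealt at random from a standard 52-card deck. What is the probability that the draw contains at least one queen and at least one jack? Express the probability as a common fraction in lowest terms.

1332/20825

There are C(52,4) = 270725 possible draws.
By inclusion-exclusion on the complements, draws missing all queens or all jacks: C(48,4) + C(48,4) − C(44,4) = 194580 + 194580 − 135751 = 253409.
So draws with at least one of each: 270725 − 253409 = 17316, probability 17316/270725 = 1332/20825.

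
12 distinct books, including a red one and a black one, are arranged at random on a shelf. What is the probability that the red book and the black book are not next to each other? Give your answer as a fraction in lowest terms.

5/6

There are 12! = 479001600 arrangements.
Arrangements with the red book and the black book adjacent: 2·11! = 79833600.
So not adjacent: 479001600 − 79833600 = 399168000, probability 399168000/479001600 = 5/6.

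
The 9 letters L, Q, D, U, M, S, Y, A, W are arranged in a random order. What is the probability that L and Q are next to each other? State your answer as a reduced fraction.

2/9

There are 9! = 362880 arrangements.
Treat L and Q as a block: 8! arrangements of the blocks × 2 orders within the block = 2·40320 = 80640.
Probability = 80640/362880 = 2/9.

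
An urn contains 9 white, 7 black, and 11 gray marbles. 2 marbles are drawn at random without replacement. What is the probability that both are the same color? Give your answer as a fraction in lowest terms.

112/351

There are C(27,2) = 351 ways to draw 2 marbles.
All same color: C(9,2) + C(7,2) + C(11,2) = 36 + 21 + 55 = 112.
Probability = 112/351.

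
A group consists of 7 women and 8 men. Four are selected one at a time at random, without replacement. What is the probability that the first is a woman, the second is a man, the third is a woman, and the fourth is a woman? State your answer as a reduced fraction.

Multiply the conditional probabilities at each draw: 7/15 · 8/14 · 6/13 · 5/12 = 1680/32760 = 2/39.

2/39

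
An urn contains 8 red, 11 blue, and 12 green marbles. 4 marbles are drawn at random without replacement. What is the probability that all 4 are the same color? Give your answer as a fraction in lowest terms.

There are C(31,4) = 31465 ways to draw 4 marbles.
All same color: C(8,4) + C(11,4) + C(12,4) = 70 + 330 + 495 = 895.
Probability = 895/31465 = 179/6293.

179/6293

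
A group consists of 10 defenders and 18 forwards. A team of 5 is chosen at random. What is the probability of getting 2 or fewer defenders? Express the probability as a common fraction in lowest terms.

1054/1365

There are C(28,5) = 98280 ways to choose the 5.
Favorable selections (2 or fewer defenders): C(10,0)·C(18,5) + C(10,1)·C(18,4) + C(10,2)·C(18,3) = 8568 + 30600 + 36720 = 75888.
Probability = 75888/98280 = 1054/1365.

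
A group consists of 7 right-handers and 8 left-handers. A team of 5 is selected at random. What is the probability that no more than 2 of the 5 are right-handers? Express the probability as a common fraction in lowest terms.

Total selections: C(15,5) = 3003.
Favorable selections (no more than 2 right-handers): C(7,0)·C(8,5) + C(7,1)·C(8,4) + C(7,2)·C(8,3) = 56 + 490 + 1176 = 1722.
Probability = 1722/3003 = 82/143.

82/143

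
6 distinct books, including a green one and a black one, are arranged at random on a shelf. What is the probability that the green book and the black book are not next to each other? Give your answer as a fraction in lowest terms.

2/3

There are 6! = 720 arrangements.
Arrangements with the green book and the black book adjacent: 2·5! = 240.
So not adjacent: 720 − 240 = 480, probability 480/720 = 2/3.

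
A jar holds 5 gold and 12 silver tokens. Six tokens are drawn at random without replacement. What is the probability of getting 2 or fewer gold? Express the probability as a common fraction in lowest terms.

Total selections: C(17,6) = 12376.
Favorable selections (2 or fewer gold): C(5,0)·C(12,6) + C(5,1)·C(12,5) + C(5,2)·C(12,4) = 924 + 3960 + 4950 = 9834.
Probability = 9834/12376 = 4917/6188.

4917/6188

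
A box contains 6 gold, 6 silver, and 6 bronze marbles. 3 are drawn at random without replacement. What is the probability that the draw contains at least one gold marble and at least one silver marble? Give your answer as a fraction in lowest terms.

33/68

There are C(18,3) = 816 possible draws.
By inclusion-exclusion on the complements, draws missing all gold or all silver: C(12,3) + C(12,3) − C(6,3) = 220 + 220 − 20 = 420.
So draws with at least one of each: 816 − 420 = 396, probability 396/816 = 33/68.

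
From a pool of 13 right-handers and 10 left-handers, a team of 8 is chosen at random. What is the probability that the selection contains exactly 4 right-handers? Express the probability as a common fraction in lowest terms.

Total number of selections: C(23,8) = 490314.
Selections with exactly 4 right-handers: choose 4 of the 13 right-handers and 4 of the 10 left-handers, C(13,4)·C(10,4) = 715·210 = 150150.
Probability = 150150/490314 = 2275/7429.

2275/7429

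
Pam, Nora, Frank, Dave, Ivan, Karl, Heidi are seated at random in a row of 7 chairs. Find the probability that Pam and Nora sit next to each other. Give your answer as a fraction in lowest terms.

2/7

There are 7! = 5040 arrangements.
Treat Pam and Nora as a block: 6! arrangements of the blocks × 2 orders within the block = 2·720 = 1440.
Probability = 1440/5040 = 2/7.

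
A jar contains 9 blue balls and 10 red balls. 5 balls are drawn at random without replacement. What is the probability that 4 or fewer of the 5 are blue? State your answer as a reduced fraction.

Total selections: C(19,5) = 11628.
Favorable selections (4 or fewer blue): C(9,0)·C(10,5) + C(9,1)·C(10,4) + C(9,2)·C(10,3) + C(9,3)·C(10,2) + C(9,4)·C(10,1) = 252 + 1890 + 4320 + 3780 + 1260 = 11502.
Probability = 11502/11628 = 639/646.

639/646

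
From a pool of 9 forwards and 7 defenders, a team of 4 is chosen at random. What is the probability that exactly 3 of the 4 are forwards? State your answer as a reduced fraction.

The sample space is all 4-subsets of the 16: C(16,4) = 1820.
Selections with exactly 3 forwards: choose 3 of the 9 forwards and 1 of the 7 defenders, C(9,3)·C(7,1) = 84·7 = 588.
Probability = 588/1820 = 21/65.

21/65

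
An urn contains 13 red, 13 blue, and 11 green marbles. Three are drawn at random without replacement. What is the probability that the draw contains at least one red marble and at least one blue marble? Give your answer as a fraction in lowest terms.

3887/7770

There are C(37,3) = 7770 possible draws.
By inclusion-exclusion on the complements, draws missing all red or all blue: C(24,3) + C(24,3) − C(11,3) = 2024 + 2024 − 165 = 3883.
So draws with at least one of each: 7770 − 3883 = 3887, probability 3887/7770.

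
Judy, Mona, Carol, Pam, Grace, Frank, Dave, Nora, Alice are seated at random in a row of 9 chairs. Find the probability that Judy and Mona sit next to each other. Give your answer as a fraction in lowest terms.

2/9

There are 9! = 362880 arrangements.
Treat Judy and Mona as a block: 8! arrangements of the blocks × 2 orders within the block = 2·40320 = 80640.
Probability = 80640/362880 = 2/9.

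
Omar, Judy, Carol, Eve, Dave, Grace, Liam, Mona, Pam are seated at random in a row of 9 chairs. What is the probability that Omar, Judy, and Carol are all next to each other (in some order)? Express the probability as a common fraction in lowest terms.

There are 9! = 362880 arrangements.
Treat the three as one block: 7! placements × 3! orders within the block = 5040·6 = 30240.
Probability = 30240/362880 = 1/12.

1/12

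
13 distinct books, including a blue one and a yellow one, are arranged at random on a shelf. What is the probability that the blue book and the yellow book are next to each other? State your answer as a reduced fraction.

2/13

There are 13! = 6227020800 arrangements.
Treat the blue book and the yellow book as a block: 12! arrangements of the blocks × 2 orders within the block = 2·479001600 = 958003200.
Probability = 958003200/6227020800 = 2/13.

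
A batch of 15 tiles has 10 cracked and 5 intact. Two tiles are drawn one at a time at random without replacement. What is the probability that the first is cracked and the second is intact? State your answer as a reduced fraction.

5/21

Multiply the conditional probabilities at each draw: 10/15 · 5/14 = 50/210 = 5/21.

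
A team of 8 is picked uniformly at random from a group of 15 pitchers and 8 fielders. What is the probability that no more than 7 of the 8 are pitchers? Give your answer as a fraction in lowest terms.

Total selections: C(23,8) = 490314.
The complement is exactly 8 pitchers: C(15,8)·C(8,0) = 6435.
Probability = 1 − 6435/490314 = 483879/490314 = 14663/14858.

14663/14858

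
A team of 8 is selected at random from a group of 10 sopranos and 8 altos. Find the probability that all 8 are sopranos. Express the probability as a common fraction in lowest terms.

5/4862

There are C(18,8) = 43758 possible selections.
Selections with all sopranos: C(10,8) = 45.
Probability = 45/43758 = 5/4862.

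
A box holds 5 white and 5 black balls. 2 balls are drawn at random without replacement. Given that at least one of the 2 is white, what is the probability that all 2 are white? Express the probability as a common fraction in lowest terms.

Work in counts. Selections with at least one white: C(10,2) − C(5,2) = 45 − 10 = 35.
Of those, selections where all 2 are white: C(5,2) = 10.
Conditional probability = 10/35 = 2/7.

2/7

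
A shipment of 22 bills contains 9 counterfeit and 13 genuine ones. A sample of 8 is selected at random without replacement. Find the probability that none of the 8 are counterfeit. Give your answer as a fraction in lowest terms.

13/3230

There are C(22,8) = 319770 possible selections.
Selections with no counterfeit (all genuine): C(13,8) = 1287.
Probability = 1287/319770 = 13/3230.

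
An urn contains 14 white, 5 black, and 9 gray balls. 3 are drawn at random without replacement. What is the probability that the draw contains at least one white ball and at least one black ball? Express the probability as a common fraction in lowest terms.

There are C(28,3) = 3276 possible draws.
By inclusion-exclusion on the complements, draws missing all white or all black: C(14,3) + C(23,3) − C(9,3) = 364 + 1771 − 84 = 2051.
So draws with at least one of each: 3276 − 2051 = 1225, probability 1225/3276 = 175/468.

175/468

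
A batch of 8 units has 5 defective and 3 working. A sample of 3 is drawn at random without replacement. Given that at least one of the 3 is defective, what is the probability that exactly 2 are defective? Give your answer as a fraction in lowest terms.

Work in counts. Selections with at least one defective: C(8,3) − C(3,3) = 56 − 1 = 55.
Of those, selections where exactly 2 are defective: C(5,2)·C(3,1) = 10·3 = 30.
Conditional probability = 30/55 = 6/11.

6/11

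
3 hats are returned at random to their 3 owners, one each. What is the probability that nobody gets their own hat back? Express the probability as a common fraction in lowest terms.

There are 3! = 6 assignments.
By inclusion-exclusion, assignments with no fixed points: C(3,0)·3! − C(3,1)·2! + C(3,2)·1! − C(3,3)·0! = 2.
Probability = 2/6 = 1/3.

1/3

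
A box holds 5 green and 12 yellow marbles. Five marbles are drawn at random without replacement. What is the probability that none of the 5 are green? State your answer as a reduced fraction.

There are C(17,5) = 6188 possible selections.
Selections with no green (all yellow): C(12,5) = 792.
Probability = 792/6188 = 198/1547.

198/1547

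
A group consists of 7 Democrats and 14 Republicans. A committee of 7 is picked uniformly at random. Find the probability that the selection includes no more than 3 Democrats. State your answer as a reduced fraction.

10153/11628

Total selections: C(21,7) = 116280.
Favorable selections (no more than 3 Democrats): C(7,0)·C(14,7) + C(7,1)·C(14,6) + C(7,2)·C(14,5) + C(7,3)·C(14,4) = 3432 + 21021 + 42042 + 35035 = 101530.
Probability = 101530/116280 = 10153/11628.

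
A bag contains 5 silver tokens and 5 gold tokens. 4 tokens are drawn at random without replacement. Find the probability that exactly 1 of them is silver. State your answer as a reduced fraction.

There are C(10,4) = 210 ways to choose 4 from 10.
Selections with exactly 1 silver: choose 1 of the 5 silver and 3 of the 5 gold, C(5,1)·C(5,3) = 5·10 = 50.
Probability = 50/210 = 5/21.

5/21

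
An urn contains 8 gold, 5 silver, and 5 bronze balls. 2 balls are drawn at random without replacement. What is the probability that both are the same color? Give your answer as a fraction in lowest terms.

There are C(18,2) = 153 ways to draw 2 balls.
All same color: C(8,2) + C(5,2) + C(5,2) = 28 + 10 + 10 = 48.
Probability = 48/153 = 16/51.

16/51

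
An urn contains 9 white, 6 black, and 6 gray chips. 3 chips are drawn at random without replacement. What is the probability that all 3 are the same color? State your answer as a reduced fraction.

62/665

There are C(21,3) = 1330 ways to draw 3 chips.
All same color: C(9,3) + C(6,3) + C(6,3) = 84 + 20 + 20 = 124.
Probability = 124/1330 = 62/665.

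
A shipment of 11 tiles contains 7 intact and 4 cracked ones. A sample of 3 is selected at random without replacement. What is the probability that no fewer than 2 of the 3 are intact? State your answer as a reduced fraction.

There are C(11,3) = 165 ways to choose the 3.
Favorable selections (no fewer than 2 intact): C(7,2)·C(4,1) + C(7,3)·C(4,0) = 84 + 35 = 119.
Probability = 119/165.

119/165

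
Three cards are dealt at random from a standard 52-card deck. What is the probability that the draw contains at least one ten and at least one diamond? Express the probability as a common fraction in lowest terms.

There are C(52,3) = 22100 possible draws.
By inclusion-exclusion on the complements, draws missing all tens or all diamonds: C(48,3) + C(39,3) − C(36,3) = 17296 + 9139 − 7140 = 19295.
So draws with at least one of each: 22100 − 19295 = 2805, probability 2805/22100 = 33/260.

33/260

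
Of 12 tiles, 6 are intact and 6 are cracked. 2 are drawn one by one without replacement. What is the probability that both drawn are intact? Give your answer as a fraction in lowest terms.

5/22

Multiply the conditional probabilities at each draw: 6/12 · 5/11 = 30/132 = 5/22.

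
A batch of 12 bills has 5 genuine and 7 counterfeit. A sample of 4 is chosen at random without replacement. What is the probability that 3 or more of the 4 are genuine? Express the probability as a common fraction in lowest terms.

Total selections: C(12,4) = 495.
Favorable selections (3 or more genuine): C(5,3)·C(7,1) + C(5,4)·C(7,0) = 70 + 5 = 75.
Probability = 75/495 = 5/33.

5/33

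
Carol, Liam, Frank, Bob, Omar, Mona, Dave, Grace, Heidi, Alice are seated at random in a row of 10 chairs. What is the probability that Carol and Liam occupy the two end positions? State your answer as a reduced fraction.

1/45

There are 10! = 3628800 arrangements.
Place Carol and Liam at the ends in 2 ways, arrange the remaining 8 in 8! = 40320 ways: 2·40320 = 80640.
Probability = 80640/3628800 = 1/45.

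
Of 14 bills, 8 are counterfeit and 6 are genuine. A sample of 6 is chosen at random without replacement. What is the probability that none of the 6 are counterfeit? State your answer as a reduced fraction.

1/3003

There are C(14,6) = 3003 possible selections.
Selections with no counterfeit (all genuine): C(6,6) = 1.
Probability = 1/3003.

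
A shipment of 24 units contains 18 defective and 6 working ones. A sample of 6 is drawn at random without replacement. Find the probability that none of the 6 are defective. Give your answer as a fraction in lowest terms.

1/134596

There are C(24,6) = 134596 possible selections.
Selections with no defective (all working): C(6,6) = 1.
Probability = 1/134596.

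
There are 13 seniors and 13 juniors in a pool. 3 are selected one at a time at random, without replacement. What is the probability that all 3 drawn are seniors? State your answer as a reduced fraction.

11/100

Multiply the conditional probabilities at each draw: 13/26 · 12/25 · 11/24 = 1716/15600 = 11/100.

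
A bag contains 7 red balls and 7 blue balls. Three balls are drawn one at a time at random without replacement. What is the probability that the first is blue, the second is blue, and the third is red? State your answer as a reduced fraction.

Multiply the conditional probabilities at each draw: 7/14 · 6/13 · 7/12 = 294/2184 = 7/52.

7/52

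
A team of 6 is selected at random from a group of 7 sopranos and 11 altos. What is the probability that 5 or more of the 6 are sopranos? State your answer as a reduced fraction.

1/78

Total selections: C(18,6) = 18564.
Favorable selections (5 or more sopranos): C(7,5)·C(11,1) + C(7,6)·C(11,0) = 231 + 7 = 238.
Probability = 238/18564 = 1/78.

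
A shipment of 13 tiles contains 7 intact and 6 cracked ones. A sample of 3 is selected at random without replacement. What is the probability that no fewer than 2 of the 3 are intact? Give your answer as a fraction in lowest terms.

Total selections: C(13,3) = 286.
Favorable selections (no fewer than 2 intact): C(7,2)·C(6,1) + C(7,3)·C(6,0) = 126 + 35 = 161.
Probability = 161/286.

161/286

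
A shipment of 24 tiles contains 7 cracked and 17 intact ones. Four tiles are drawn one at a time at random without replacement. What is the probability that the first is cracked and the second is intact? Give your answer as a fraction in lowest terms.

Multiply the conditional probabilities at each draw: 7/24 · 17/23 = 119/552.

119/552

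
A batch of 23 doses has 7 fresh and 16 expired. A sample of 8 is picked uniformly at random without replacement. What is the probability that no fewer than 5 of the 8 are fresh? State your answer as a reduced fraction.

There are C(23,8) = 490314 ways to choose the 8.
Favorable selections (no fewer than 5 fresh): C(7,5)·C(16,3) + C(7,6)·C(16,2) + C(7,7)·C(16,1) = 11760 + 840 + 16 = 12616.
Probability = 12616/490314 = 332/12903.

332/12903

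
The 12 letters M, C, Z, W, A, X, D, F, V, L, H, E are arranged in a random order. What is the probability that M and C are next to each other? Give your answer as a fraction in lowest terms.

There are 12! = 479001600 arrangements.
Treat M and C as a block: 11! arrangements of the blocks × 2 orders within the block = 2·39916800 = 79833600.
Probability = 79833600/479001600 = 1/6.

1/6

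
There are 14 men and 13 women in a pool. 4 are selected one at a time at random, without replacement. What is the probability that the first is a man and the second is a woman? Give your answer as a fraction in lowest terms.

Multiply the conditional probabilities at each draw: 14/27 · 13/26 = 182/702 = 7/27.

7/27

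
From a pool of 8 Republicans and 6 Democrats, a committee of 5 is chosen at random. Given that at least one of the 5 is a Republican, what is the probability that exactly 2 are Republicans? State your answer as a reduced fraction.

140/499

Work in counts. Selections with at least one Republican: C(14,5) − C(6,5) = 2002 − 6 = 1996.
Of those, selections where exactly 2 are Republicans: C(8,2)·C(6,3) = 28·20 = 560.
Conditional probability = 560/1996 = 140/499.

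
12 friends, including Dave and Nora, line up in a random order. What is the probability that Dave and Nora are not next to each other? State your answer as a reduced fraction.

There are 12! = 479001600 arrangements.
Arrangements with Dave and Nora adjacent: 2·11! = 79833600.
So not adjacent: 479001600 − 79833600 = 399168000, probability 399168000/479001600 = 5/6.

5/6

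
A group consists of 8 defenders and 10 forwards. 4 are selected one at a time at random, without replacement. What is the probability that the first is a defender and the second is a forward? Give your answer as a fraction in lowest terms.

Multiply the conditional probabilities at each draw: 8/18 · 10/17 = 80/306 = 40/153.

40/153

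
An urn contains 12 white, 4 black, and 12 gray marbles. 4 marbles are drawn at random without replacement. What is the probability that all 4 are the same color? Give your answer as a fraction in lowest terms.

There are C(28,4) = 20475 ways to draw 4 marbles.
All same color: C(12,4) + C(4,4) + C(12,4) = 495 + 1 + 495 = 991.
Probability = 991/20475.

991/20475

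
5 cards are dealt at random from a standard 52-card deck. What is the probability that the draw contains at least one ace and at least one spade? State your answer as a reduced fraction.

229297/866320

There are C(52,5) = 2598960 possible draws.
By inclusion-exclusion on the complements, draws missing all aces or all spades: C(48,5) + C(39,5) − C(36,5) = 1712304 + 575757 − 376992 = 1911069.
So draws with at least one of each: 2598960 − 1911069 = 687891, probability 687891/2598960 = 229297/866320.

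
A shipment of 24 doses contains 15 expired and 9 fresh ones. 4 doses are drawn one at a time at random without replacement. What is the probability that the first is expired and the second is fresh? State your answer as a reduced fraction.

45/184

Multiply the conditional probabilities at each draw: 15/24 · 9/23 = 135/552 = 45/184.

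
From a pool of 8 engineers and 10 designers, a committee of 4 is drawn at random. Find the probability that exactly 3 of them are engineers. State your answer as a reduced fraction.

28/153

There are C(18,4) = 3060 ways to choose 4 from 18.
Selections with exactly 3 engineers: choose 3 of the 8 engineers and 1 of the 10 designers, C(8,3)·C(10,1) = 56·10 = 560.
Probability = 560/3060 = 28/153.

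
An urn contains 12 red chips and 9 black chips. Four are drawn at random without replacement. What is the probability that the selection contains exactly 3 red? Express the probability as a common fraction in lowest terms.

44/133

There are C(21,4) = 5985 ways to choose 4 from 21.
Selections with exactly 3 red: choose 3 of the 12 red and 1 of the 9 black, C(12,3)·C(9,1) = 220·9 = 1980.
Probability = 1980/5985 = 44/133.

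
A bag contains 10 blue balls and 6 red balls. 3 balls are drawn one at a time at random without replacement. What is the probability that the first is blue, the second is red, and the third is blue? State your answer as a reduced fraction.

9/56

Multiply the conditional probabilities at each draw: 10/16 · 6/15 · 9/14 = 540/3360 = 9/56.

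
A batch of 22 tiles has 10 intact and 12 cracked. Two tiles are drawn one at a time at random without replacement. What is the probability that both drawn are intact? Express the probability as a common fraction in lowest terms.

15/77

Multiply the conditional probabilities at each draw: 10/22 · 9/21 = 90/462 = 15/77.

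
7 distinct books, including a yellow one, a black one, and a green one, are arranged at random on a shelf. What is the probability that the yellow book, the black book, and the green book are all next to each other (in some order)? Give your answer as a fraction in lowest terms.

There are 7! = 5040 arrangements.
Treat the three as one block: 5! placements × 3! orders within the block = 120·6 = 720.
Probability = 720/5040 = 1/7.

1/7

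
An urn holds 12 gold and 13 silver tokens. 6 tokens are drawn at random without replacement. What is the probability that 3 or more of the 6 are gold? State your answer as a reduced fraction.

Total selections: C(25,6) = 177100.
Favorable selections (3 or more gold): C(12,3)·C(13,3) + C(12,4)·C(13,2) + C(12,5)·C(13,1) + C(12,6)·C(13,0) = 62920 + 38610 + 10296 + 924 = 112750.
Probability = 112750/177100 = 205/322.

205/322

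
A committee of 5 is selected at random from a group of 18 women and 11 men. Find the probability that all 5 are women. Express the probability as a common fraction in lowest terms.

There are C(29,5) = 118755 possible selections.
Selections with all women: C(18,5) = 8568.
Probability = 8568/118755 = 136/1885.

136/1885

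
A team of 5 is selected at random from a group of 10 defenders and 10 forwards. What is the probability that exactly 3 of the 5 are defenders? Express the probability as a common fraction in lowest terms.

225/646

The sample space is all 5-subsets of the 20: C(20,5) = 15504.
Selections with exactly 3 defenders: choose 3 of the 10 defenders and 2 of the 10 forwards, C(10,3)·C(10,2) = 120·45 = 5400.
Probability = 5400/15504 = 225/646.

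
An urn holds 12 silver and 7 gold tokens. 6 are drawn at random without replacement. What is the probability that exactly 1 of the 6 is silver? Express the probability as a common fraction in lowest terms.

The sample space is all 6-subsets of the 19: C(19,6) = 27132.
Selections with exactly 1 silver: choose 1 of the 12 silver and 5 of the 7 gold, C(12,1)·C(7,5) = 12·21 = 252.
Probability = 252/27132 = 3/323.

3/323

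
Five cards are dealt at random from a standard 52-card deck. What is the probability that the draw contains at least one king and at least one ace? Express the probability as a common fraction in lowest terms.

6509/64974

There are C(52,5) = 2598960 possible draws.
By inclusion-exclusion on the complements, draws missing all kings or all aces: C(48,5) + C(48,5) − C(44,5) = 1712304 + 1712304 − 1086008 = 2338600.
So draws with at least one of each: 2598960 − 2338600 = 260360, probability 260360/2598960 = 6509/64974.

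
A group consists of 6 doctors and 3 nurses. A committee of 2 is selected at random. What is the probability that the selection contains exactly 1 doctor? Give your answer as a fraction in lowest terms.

1/2

The sample space is all 2-subsets of the 9: C(9,2) = 36.
Selections with exactly 1 doctor: choose 1 of the 6 doctors and 1 of the 3 nurses, C(6,1)·C(3,1) = 6·3 = 18.
Probability = 18/36 = 1/2.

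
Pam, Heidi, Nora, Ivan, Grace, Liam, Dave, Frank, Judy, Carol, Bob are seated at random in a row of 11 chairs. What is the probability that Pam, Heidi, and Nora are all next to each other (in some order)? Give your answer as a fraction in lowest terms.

There are 11! = 39916800 arrangements.
Treat the three as one block: 9! placements × 3! orders within the block = 362880·6 = 2177280.
Probability = 2177280/39916800 = 3/55.

3/55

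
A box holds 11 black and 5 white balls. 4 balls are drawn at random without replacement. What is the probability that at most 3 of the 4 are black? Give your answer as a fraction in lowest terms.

Total selections: C(16,4) = 1820.
The complement is exactly 4 black: C(11,4)·C(5,0) = 330.
Probability = 1 − 330/1820 = 1490/1820 = 149/182.

149/182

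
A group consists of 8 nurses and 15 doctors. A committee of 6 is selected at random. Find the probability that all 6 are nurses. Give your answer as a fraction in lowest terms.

4/14421

There are C(23,6) = 100947 possible selections.
Selections with all nurses: C(8,6) = 28.
Probability = 28/100947 = 4/14421.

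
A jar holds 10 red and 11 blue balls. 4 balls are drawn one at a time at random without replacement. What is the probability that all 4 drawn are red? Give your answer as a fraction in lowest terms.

Multiply the conditional probabilities at each draw: 10/21 · 9/20 · 8/19 · 7/18 = 5040/143640 = 2/57.

2/57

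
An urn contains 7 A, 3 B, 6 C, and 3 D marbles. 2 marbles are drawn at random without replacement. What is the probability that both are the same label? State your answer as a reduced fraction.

14/57

There are C(19,2) = 171 ways to draw 2 marbles.
All same label: C(7,2) + C(3,2) + C(6,2) + C(3,2) = 21 + 3 + 15 + 3 = 42.
Probability = 42/171 = 14/57.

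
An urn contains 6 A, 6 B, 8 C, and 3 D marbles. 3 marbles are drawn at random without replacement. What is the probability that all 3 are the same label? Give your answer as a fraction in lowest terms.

97/1771

There are C(23,3) = 1771 ways to draw 3 marbles.
All same label: C(6,3) + C(6,3) + C(8,3) + C(3,3) = 20 + 20 + 56 + 1 = 97.
Probability = 97/1771.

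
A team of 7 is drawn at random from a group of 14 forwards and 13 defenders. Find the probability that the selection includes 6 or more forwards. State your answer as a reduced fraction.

11/230

Total selections: C(27,7) = 888030.
Favorable selections (6 or more forwards): C(14,6)·C(13,1) + C(14,7)·C(13,0) = 39039 + 3432 = 42471.
Probability = 42471/888030 = 11/230.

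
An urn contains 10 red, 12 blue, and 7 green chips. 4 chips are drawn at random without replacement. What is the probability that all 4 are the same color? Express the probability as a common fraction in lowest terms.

740/23751

There are C(29,4) = 23751 ways to draw 4 chips.
All same color: C(10,4) + C(12,4) + C(7,4) = 210 + 495 + 35 = 740.
Probability = 740/23751.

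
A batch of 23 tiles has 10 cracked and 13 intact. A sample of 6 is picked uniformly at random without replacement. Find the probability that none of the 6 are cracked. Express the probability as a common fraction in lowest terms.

There are C(23,6) = 100947 possible selections.
Selections with no cracked (all intact): C(13,6) = 1716.
Probability = 1716/100947 = 52/3059.

52/3059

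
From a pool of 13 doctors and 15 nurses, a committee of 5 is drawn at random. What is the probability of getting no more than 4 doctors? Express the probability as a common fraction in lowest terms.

Total selections: C(28,5) = 98280.
Favorable selections (no more than 4 doctors): C(13,0)·C(15,5) + C(13,1)·C(15,4) + C(13,2)·C(15,3) + C(13,3)·C(15,2) + C(13,4)·C(15,1) = 3003 + 17745 + 35490 + 30030 + 10725 = 96993.
Probability = 96993/98280 = 829/840.

829/840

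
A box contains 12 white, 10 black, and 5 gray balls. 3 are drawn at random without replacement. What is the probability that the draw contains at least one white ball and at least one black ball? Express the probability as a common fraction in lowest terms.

There are C(27,3) = 2925 possible draws.
By inclusion-exclusion on the complements, draws missing all white or all black: C(15,3) + C(17,3) − C(5,3) = 455 + 680 − 10 = 1125.
So draws with at least one of each: 2925 − 1125 = 1800, probability 1800/2925 = 8/13.

8/13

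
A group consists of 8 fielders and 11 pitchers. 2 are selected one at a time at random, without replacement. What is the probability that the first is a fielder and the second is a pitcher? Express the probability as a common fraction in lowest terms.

Multiply the conditional probabilities at each draw: 8/19 · 11/18 = 88/342 = 44/171.

44/171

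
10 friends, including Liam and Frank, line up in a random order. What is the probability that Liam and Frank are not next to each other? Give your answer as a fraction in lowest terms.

There are 10! = 3628800 arrangements.
Arrangements with Liam and Frank adjacent: 2·9! = 725760.
So not adjacent: 3628800 − 725760 = 2903040, probability 2903040/3628800 = 4/5.

4/5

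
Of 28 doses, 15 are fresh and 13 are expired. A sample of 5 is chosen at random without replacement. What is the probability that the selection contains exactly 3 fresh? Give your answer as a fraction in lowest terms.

13/36

The sample space is all 5-subsets of the 28: C(28,5) = 98280.
Selections with exactly 3 fresh: choose 3 of the 15 fresh and 2 of the 13 expired, C(15,3)·C(13,2) = 455·78 = 35490.
Probability = 35490/98280 = 13/36.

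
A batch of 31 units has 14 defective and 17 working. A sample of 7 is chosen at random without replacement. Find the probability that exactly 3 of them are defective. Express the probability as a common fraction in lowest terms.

13328/40455

There are C(31,7) = 2629575 ways to choose 7 from 31.
Selections with exactly 3 defective: choose 3 of the 14 defective and 4 of the 17 working, C(14,3)·C(17,4) = 364·2380 = 866320.
Probability = 866320/2629575 = 13328/40455.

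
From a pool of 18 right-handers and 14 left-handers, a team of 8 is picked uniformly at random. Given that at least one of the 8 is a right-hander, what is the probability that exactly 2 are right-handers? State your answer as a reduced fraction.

Work in counts. Selections with at least one right-hander: C(32,8) − C(14,8) = 10518300 − 3003 = 10515297.
Of those, selections where exactly 2 are right-handers: C(18,2)·C(14,6) = 153·3003 = 459459.
Conditional probability = 459459/10515297 = 11781/269623.

11781/269623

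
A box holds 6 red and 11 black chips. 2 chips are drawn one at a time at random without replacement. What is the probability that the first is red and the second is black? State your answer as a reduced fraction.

33/136

Multiply the conditional probabilities at each draw: 6/17 · 11/16 = 66/272 = 33/136.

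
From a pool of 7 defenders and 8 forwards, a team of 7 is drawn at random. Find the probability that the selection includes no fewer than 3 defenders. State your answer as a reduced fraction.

337/429

Total selections: C(15,7) = 6435.
Count the complement (fewer than 3 defenders): C(7,0)·C(8,7) + C(7,1)·C(8,6) + C(7,2)·C(8,5) = 8 + 196 + 1176 = 1380.
Probability = 1 − 1380/6435 = 5055/6435 = 337/429.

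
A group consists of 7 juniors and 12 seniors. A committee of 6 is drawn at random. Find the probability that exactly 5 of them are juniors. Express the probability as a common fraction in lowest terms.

3/323

The sample space is all 6-subsets of the 19: C(19,6) = 27132.
Selections with exactly 5 juniors: choose 5 of the 7 juniors and 1 of the 12 seniors, C(7,5)·C(12,1) = 21·12 = 252.
Probability = 252/27132 = 3/323.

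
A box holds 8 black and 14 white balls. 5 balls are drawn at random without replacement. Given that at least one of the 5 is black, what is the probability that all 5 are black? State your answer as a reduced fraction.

2/869

Work in counts. Selections with at least one black: C(22,5) − C(14,5) = 26334 − 2002 = 24332.
Of those, selections where all 5 are black: C(8,5) = 56.
Conditional probability = 56/24332 = 2/869.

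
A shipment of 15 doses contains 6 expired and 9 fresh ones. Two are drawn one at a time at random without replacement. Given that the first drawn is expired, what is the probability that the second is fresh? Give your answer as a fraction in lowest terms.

9/14

After removing one expired, 14 remain: 5 expired and 9 fresh.
So the probability the next is fresh is 9/14.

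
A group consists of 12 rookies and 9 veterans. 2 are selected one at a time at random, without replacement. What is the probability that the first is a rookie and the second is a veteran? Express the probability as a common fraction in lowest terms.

Multiply the conditional probabilities at each draw: 12/21 · 9/20 = 108/420 = 9/35.

9/35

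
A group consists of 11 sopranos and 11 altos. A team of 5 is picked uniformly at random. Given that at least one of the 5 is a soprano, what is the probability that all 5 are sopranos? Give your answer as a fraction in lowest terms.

Work in counts. Selections with at least one soprano: C(22,5) − C(11,5) = 26334 − 462 = 25872.
Of those, selections where all 5 are sopranos: C(11,5) = 462.
Conditional probability = 462/25872 = 1/56.

1/56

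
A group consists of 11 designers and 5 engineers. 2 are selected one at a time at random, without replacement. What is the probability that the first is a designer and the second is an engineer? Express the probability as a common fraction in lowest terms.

11/48

Multiply the conditional probabilities at each draw: 11/16 · 5/15 = 55/240 = 11/48.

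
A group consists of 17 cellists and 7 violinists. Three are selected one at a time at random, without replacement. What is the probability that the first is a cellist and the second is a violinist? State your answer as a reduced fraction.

Multiply the conditional probabilities at each draw: 17/24 · 7/23 = 119/552.

119/552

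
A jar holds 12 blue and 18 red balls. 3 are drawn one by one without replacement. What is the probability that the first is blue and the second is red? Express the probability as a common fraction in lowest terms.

Multiply the conditional probabilities at each draw: 12/30 · 18/29 = 216/870 = 36/145.

36/145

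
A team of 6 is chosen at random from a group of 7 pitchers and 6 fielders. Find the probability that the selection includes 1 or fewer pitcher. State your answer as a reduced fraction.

There are C(13,6) = 1716 ways to choose the 6.
Favorable selections (1 or fewer pitcher): C(7,0)·C(6,6) + C(7,1)·C(6,5) = 1 + 42 = 43.
Probability = 43/1716.

43/1716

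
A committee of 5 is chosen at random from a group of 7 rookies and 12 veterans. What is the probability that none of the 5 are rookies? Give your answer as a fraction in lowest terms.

There are C(19,5) = 11628 possible selections.
Selections with no rookies (all veterans): C(12,5) = 792.
Probability = 792/11628 = 22/323.

22/323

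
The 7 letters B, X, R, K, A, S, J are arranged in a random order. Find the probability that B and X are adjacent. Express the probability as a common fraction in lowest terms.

There are 7! = 5040 arrangements.
Treat B and X as a block: 6! arrangements of the blocks × 2 orders within the block = 2·720 = 1440.
Probability = 1440/5040 = 2/7.

2/7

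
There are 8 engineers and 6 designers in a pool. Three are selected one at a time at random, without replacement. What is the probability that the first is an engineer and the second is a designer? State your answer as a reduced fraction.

24/91

Multiply the conditional probabilities at each draw: 8/14 · 6/13 = 48/182 = 24/91.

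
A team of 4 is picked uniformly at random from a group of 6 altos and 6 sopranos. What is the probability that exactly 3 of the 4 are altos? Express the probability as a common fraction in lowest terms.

Total number of selections: C(12,4) = 495.
Selections with exactly 3 altos: choose 3 of the 6 altos and 1 of the 6 sopranos, C(6,3)·C(6,1) = 20·6 = 120.
Probability = 120/495 = 8/33.

8/33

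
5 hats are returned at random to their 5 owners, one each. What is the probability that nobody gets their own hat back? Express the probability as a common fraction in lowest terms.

There are 5! = 120 assignments.
By inclusion-exclusion, assignments with no fixed points: C(5,0)·5! − C(5,1)·4! + C(5,2)·3! − C(5,3)·2! + C(5,4)·1! − C(5,5)·0! = 44.
Probability = 44/120 = 11/30.

11/30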